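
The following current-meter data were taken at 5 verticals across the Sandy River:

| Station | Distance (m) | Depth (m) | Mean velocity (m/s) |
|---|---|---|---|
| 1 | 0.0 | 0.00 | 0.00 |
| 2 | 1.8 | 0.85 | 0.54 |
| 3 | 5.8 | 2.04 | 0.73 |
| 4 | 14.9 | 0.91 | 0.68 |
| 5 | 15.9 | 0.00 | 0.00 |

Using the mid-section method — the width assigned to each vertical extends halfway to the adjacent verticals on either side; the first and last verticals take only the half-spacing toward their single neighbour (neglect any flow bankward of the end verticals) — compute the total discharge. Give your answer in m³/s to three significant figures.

w_2 = (5.8 − 0.0)/2 = 2.9 m; q_2 = 0.54 × 0.85 × 2.9 = 1.331 m³/s
w_3 = (14.9 − 1.8)/2 = 6.55 m; q_3 = 0.73 × 2.04 × 6.55 = 9.754 m³/s
w_4 = (15.9 − 5.8)/2 = 5.05 m; q_4 = 0.68 × 0.91 × 5.05 = 3.125 m³/s
Stations 1, 5 contribute zero (depth or velocity is 0).
Q = Σ qᵢ = 14.21 m³/s

14.2 m³/s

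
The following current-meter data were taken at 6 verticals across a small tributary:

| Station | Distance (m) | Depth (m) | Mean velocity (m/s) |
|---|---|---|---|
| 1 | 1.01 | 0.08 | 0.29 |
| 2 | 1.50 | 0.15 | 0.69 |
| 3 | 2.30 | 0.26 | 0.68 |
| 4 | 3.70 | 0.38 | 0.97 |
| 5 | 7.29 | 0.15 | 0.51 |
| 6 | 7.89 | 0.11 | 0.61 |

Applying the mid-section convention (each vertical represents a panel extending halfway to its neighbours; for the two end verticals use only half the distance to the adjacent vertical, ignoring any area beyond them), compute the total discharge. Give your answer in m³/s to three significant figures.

1.37 m³/s

w_1 = (1.50 − 1.01)/2 = 0.245 m; q_1 = 0.29 × 0.08 × 0.245 = 0.005684 m³/s
w_2 = (2.30 − 1.01)/2 = 0.645 m; q_2 = 0.69 × 0.15 × 0.645 = 0.06676 m³/s
w_3 = (3.70 − 1.50)/2 = 1.1 m; q_3 = 0.68 × 0.26 × 1.1 = 0.1945 m³/s
w_4 = (7.29 − 2.30)/2 = 2.495 m; q_4 = 0.97 × 0.38 × 2.495 = 0.9197 m³/s
w_5 = (7.89 − 3.70)/2 = 2.095 m; q_5 = 0.51 × 0.15 × 2.095 = 0.1603 m³/s
w_6 = (7.89 − 7.29)/2 = 0.3 m; q_6 = 0.61 × 0.11 × 0.3 = 0.02013 m³/s
Q = Σ qᵢ = 1.367 m³/s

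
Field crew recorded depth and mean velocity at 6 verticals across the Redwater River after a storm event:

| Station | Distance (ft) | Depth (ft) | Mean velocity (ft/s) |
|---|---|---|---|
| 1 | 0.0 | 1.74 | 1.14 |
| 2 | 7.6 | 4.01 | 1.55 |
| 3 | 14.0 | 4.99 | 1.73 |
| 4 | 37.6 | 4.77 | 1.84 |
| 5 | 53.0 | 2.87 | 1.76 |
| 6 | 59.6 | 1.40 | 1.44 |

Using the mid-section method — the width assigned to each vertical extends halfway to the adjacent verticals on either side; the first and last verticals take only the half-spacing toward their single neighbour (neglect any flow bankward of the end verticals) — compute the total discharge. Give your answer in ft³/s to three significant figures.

w_1 = (7.6 − 0.0)/2 = 3.8 ft; q_1 = 1.14 × 1.74 × 3.8 = 7.538 ft³/s
w_2 = (14.0 − 0.0)/2 = 7 ft; q_2 = 1.55 × 4.01 × 7 = 43.51 ft³/s
w_3 = (37.6 − 7.6)/2 = 15 ft; q_3 = 1.73 × 4.99 × 15 = 129.5 ft³/s
w_4 = (53.0 − 14.0)/2 = 19.5 ft; q_4 = 1.84 × 4.77 × 19.5 = 171.1 ft³/s
w_5 = (59.6 − 37.6)/2 = 11 ft; q_5 = 1.76 × 2.87 × 11 = 55.56 ft³/s
w_6 = (59.6 − 53.0)/2 = 3.3 ft; q_6 = 1.44 × 1.40 × 3.3 = 6.653 ft³/s
Q = Σ qᵢ = 413.9 ft³/s

414 ft³/s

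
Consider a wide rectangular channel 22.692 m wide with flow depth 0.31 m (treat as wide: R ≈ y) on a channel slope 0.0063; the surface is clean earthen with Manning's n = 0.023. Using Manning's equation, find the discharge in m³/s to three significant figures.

A = b·y = 22.692 × 0.31 = 7.035 m²
Wide channel: R ≈ y = 0.31 m
Q = (1/n)·A·R^(2/3)·S^(1/2) = (1/0.023) × 7.035 × 0.3100^(2/3) × 0.0063^(1/2) = 11.12 m³/s

11.1 m³/s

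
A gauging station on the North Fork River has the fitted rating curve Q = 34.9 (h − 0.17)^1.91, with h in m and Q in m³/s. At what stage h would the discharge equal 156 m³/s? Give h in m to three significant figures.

2.36 m

h − h₀ = (Q/C)^(1/b) = (156/34.9)^(1/1.91) = 2.190 m
h = 0.17 + 2.190 = 2.360 m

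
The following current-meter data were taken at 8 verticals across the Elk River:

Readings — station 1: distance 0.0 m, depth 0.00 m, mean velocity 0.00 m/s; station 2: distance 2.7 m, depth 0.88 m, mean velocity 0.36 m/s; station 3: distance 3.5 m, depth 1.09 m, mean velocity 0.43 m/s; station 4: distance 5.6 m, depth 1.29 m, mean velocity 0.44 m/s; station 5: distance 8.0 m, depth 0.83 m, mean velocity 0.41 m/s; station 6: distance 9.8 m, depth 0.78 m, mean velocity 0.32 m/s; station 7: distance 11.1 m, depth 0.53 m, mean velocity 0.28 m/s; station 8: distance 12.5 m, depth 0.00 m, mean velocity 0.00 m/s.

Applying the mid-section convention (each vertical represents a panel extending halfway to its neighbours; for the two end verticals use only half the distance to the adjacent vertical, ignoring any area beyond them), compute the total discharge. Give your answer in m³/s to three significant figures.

3.81 m³/s

w_2 = (3.5 − 0.0)/2 = 1.75 m; q_2 = 0.36 × 0.88 × 1.75 = 0.5544 m³/s
w_3 = (5.6 − 2.7)/2 = 1.45 m; q_3 = 0.43 × 1.09 × 1.45 = 0.6796 m³/s
w_4 = (8.0 − 3.5)/2 = 2.25 m; q_4 = 0.44 × 1.29 × 2.25 = 1.277 m³/s
w_5 = (9.8 − 5.6)/2 = 2.1 m; q_5 = 0.41 × 0.83 × 2.1 = 0.7146 m³/s
w_6 = (11.1 − 8.0)/2 = 1.55 m; q_6 = 0.32 × 0.78 × 1.55 = 0.3869 m³/s
w_7 = (12.5 − 9.8)/2 = 1.35 m; q_7 = 0.28 × 0.53 × 1.35 = 0.2003 m³/s
Stations 1, 8 contribute zero (depth or velocity is 0).
Q = Σ qᵢ = 3.813 m³/s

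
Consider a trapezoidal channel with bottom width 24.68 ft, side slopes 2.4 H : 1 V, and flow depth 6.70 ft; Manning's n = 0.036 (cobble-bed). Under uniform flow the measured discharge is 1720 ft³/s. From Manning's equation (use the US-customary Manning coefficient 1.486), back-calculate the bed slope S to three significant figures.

A = (b + z·y)·y = (24.68 + 2.4×6.70)×6.70 = 273.1 ft²
P = b + 2y√(1+z²) = 24.68 + 2×6.70×√(1+2.4²) = 59.52 ft
R = A/P = 273.1/59.52 = 4.588 ft
S = (Q·n / (1.486·A·R^(2/3)))² = (1720×0.036 / (1.486×273.1×2.761))² = 0.003054

0.00305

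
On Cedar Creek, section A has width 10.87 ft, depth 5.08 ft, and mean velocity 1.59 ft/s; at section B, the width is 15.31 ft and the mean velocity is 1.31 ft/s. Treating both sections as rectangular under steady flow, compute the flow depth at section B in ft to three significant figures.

Q = A₁V₁ = (10.87×5.08) × 1.59 = 87.80 ft³/s
d₂ = Q/(b₂ V₂) = 87.80/(15.31×1.31) = 4.378 ft

4.38 ft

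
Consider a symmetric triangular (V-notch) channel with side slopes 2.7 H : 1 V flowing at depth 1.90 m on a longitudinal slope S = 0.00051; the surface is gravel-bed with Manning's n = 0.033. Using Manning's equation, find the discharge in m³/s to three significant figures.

A = z·y² = 2.7×1.90² = 9.747 m²
P = 2y√(1+z²) = 2×1.90×√(1+2.7²) = 10.94 m
R = A/P = 9.747/10.94 = 0.8909 m
Q = (1/n)·A·R^(2/3)·S^(1/2) = (1/0.033) × 9.747 × 0.8909^(2/3) × 0.00051^(1/2) = 6.176 m³/s

6.18 m³/s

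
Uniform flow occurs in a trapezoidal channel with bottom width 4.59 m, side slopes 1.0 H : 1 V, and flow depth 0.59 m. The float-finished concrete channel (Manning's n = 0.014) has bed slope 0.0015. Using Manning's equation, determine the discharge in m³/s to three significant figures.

A = (b + z·y)·y = (4.59 + 1.0×0.59)×0.59 = 3.056 m²
P = b + 2y√(1+z²) = 4.59 + 2×0.59×√(1+1.0²) = 6.259 m
R = A/P = 3.056/6.259 = 0.4883 m
Q = (1/n)·A·R^(2/3)·S^(1/2) = (1/0.014) × 3.056 × 0.4883^(2/3) × 0.0015^(1/2) = 5.243 m³/s

5.24 m³/s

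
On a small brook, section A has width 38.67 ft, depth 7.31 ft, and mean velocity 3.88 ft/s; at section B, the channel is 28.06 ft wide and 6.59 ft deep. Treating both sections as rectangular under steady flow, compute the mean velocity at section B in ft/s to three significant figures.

5.93 ft/s

Q = A₁V₁ = (38.67×7.31) × 3.88 = 1097 ft³/s
A₂ = 28.06 × 6.59 = 184.9 ft²
V₂ = Q/A₂ = 1097/184.9 = 5.931 ft/s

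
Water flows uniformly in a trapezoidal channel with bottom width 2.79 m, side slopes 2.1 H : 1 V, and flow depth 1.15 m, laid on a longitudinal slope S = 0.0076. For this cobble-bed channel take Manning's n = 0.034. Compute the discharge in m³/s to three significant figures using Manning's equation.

12.5 m³/s

A = (b + z·y)·y = (2.79 + 2.1×1.15)×1.15 = 5.986 m²
P = b + 2y√(1+z²) = 2.79 + 2×1.15×√(1+2.1²) = 8.140 m
R = A/P = 5.986/8.140 = 0.7354 m
Q = (1/n)·A·R^(2/3)·S^(1/2) = (1/0.034) × 5.986 × 0.7354^(2/3) × 0.0076^(1/2) = 12.50 m³/s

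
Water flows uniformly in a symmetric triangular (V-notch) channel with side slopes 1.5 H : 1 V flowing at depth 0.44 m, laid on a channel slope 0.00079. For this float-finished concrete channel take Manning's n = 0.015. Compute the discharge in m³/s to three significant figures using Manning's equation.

0.175 m³/s

A = z·y² = 1.5×0.44² = 0.2904 m²
P = 2y√(1+z²) = 2×0.44×√(1+1.5²) = 1.586 m
R = A/P = 0.2904/1.586 = 0.1831 m
Q = (1/n)·A·R^(2/3)·S^(1/2) = (1/0.015) × 0.2904 × 0.1831^(2/3) × 0.00079^(1/2) = 0.1754 m³/s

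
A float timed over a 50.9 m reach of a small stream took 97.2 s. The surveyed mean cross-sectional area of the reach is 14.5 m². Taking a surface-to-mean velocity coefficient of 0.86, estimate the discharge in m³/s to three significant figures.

v_surface = L / t̄ = 50.9 / 97.2 = 0.5237 m/s
v_mean = 0.86 × 0.5237 = 0.4503 m/s
Q = A × v_mean = 14.5 × 0.4503 = 6.530 m³/s

6.53 m³/s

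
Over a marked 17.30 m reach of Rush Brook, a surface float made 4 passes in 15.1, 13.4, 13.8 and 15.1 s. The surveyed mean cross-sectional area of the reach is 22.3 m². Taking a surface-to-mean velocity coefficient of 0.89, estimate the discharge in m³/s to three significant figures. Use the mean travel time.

23.9 m³/s

t̄ = (15.1 + 13.4 + 13.8 + 15.1) / 4 = 14.35 s
v_surface = L / t̄ = 17.30 / 14.35 = 1.206 m/s
v_mean = 0.89 × 1.206 = 1.073 m/s
Q = A × v_mean = 22.3 × 1.073 = 23.93 m³/s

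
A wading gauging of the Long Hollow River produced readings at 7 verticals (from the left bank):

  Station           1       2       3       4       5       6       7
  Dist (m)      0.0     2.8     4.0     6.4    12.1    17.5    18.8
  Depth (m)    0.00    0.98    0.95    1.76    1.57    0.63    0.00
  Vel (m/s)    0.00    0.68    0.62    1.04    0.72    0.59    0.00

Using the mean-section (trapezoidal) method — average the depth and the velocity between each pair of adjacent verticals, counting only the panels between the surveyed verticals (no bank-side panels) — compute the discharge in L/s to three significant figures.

16300 L/s

Panel 1-2: Δb = 2.8 m, d̄ = (0.00+0.98)/2 = 0.49, v̄ = (0.00+0.68)/2 = 0.34 → q = 2.8×0.49×0.34 = 0.4665 m³/s
Panel 2-3: Δb = 1.2 m, d̄ = (0.98+0.95)/2 = 0.965, v̄ = (0.68+0.62)/2 = 0.65 → q = 1.2×0.965×0.65 = 0.7527 m³/s
Panel 3-4: Δb = 2.4 m, d̄ = (0.95+1.76)/2 = 1.355, v̄ = (0.62+1.04)/2 = 0.83 → q = 2.4×1.355×0.83 = 2.699 m³/s
Panel 4-5: Δb = 5.7 m, d̄ = (1.76+1.57)/2 = 1.665, v̄ = (1.04+0.72)/2 = 0.88 → q = 5.7×1.665×0.88 = 8.352 m³/s
Panel 5-6: Δb = 5.4 m, d̄ = (1.57+0.63)/2 = 1.1, v̄ = (0.72+0.59)/2 = 0.655 → q = 5.4×1.1×0.655 = 3.891 m³/s
Panel 6-7: Δb = 1.3 m, d̄ = (0.63+0.00)/2 = 0.315, v̄ = (0.59+0.00)/2 = 0.295 → q = 1.3×0.315×0.295 = 0.1208 m³/s
Q = Σ q = 16.28 m³/s
= 16.28 × 1000 = 16280 L/s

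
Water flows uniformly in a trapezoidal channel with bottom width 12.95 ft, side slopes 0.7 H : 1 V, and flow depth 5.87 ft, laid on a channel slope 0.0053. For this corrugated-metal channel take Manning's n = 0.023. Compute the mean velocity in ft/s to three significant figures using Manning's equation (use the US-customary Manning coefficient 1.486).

A = (b + z·y)·y = (12.95 + 0.7×5.87)×5.87 = 100.1 ft²
P = b + 2y√(1+z²) = 12.95 + 2×5.87×√(1+0.7²) = 27.28 ft
R = A/P = 100.1/27.28 = 3.671 ft
Q = (1.486/n)·A·R^(2/3)·S^(1/2) = (1.486/0.023) × 100.1 × 3.671^(2/3) × 0.0053^(1/2) = 1121 ft³/s
V = Q/A = 1121/100.1 = 11.19 ft/s

11.2 ft/s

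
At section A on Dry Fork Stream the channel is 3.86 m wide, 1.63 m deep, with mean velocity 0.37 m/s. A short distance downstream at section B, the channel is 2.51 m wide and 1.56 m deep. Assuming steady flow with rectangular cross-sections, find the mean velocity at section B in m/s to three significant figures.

0.595 m/s

Q = A₁V₁ = (3.86×1.63) × 0.37 = 2.328 m³/s
A₂ = 2.51 × 1.56 = 3.916 m²
V₂ = Q/A₂ = 2.328/3.916 = 0.5945 m/s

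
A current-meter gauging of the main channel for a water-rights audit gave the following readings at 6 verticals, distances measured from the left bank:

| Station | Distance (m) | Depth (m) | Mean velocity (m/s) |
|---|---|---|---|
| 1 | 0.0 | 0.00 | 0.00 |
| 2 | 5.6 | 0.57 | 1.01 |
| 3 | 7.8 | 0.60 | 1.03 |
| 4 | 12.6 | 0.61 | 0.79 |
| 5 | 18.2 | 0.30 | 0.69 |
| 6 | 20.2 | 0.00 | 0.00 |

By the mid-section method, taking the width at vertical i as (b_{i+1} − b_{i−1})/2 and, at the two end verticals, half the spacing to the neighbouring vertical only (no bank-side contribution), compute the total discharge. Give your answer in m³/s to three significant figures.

7.70 m³/s

w_2 = (7.8 − 0.0)/2 = 3.9 m; q_2 = 1.01 × 0.57 × 3.9 = 2.245 m³/s
w_3 = (12.6 − 5.6)/2 = 3.5 m; q_3 = 1.03 × 0.60 × 3.5 = 2.163 m³/s
w_4 = (18.2 − 7.8)/2 = 5.2 m; q_4 = 0.79 × 0.61 × 5.2 = 2.506 m³/s
w_5 = (20.2 − 12.6)/2 = 3.8 m; q_5 = 0.69 × 0.30 × 3.8 = 0.7866 m³/s
Stations 1, 6 contribute zero (depth or velocity is 0).
Q = Σ qᵢ = 7.701 m³/s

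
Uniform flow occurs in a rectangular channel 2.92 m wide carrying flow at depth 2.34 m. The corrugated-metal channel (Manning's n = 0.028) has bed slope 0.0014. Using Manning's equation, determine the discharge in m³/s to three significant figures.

8.51 m³/s

A = b·y = 2.92 × 2.34 = 6.833 m²
P = b + 2y = 2.92 + 2×2.34 = 7.600 m
R = A/P = 6.833/7.600 = 0.8991 m
Q = (1/n)·A·R^(2/3)·S^(1/2) = (1/0.028) × 6.833 × 0.8991^(2/3) × 0.0014^(1/2) = 8.505 m³/s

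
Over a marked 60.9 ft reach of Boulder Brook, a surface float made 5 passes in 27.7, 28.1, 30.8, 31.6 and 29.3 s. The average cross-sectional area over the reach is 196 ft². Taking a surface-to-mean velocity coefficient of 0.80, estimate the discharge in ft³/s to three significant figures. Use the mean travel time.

t̄ = (27.7 + 28.1 + 30.8 + 31.6 + 29.3) / 5 = 29.5 s
v_surface = L / t̄ = 60.9 / 29.5 = 2.064 ft/s
v_mean = 0.80 × 2.064 = 1.652 ft/s
Q = A × v_mean = 196 × 1.652 = 323.7 ft³/s

324 ft³/s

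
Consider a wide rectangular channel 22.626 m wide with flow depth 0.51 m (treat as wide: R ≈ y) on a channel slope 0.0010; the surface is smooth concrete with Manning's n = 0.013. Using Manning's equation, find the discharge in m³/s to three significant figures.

17.9 m³/s

A = b·y = 22.626 × 0.51 = 11.54 m²
Wide channel: R ≈ y = 0.51 m
Q = (1/n)·A·R^(2/3)·S^(1/2) = (1/0.013) × 11.54 × 0.5100^(2/3) × 0.0010^(1/2) = 17.92 m³/s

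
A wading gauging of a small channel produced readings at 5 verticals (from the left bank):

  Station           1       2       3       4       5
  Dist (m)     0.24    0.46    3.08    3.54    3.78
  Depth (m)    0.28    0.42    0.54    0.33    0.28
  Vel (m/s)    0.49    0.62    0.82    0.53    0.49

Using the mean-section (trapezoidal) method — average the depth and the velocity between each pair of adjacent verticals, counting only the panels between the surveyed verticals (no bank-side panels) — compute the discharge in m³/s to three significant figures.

1.12 m³/s

Panel 1-2: Δb = 0.22 m, d̄ = (0.28+0.42)/2 = 0.35, v̄ = (0.49+0.62)/2 = 0.555 → q = 0.22×0.35×0.555 = 0.04274 m³/s
Panel 2-3: Δb = 2.62 m, d̄ = (0.42+0.54)/2 = 0.48, v̄ = (0.62+0.82)/2 = 0.72 → q = 2.62×0.48×0.72 = 0.9055 m³/s
Panel 3-4: Δb = 0.46 m, d̄ = (0.54+0.33)/2 = 0.435, v̄ = (0.82+0.53)/2 = 0.675 → q = 0.46×0.435×0.675 = 0.1351 m³/s
Panel 4-5: Δb = 0.24 m, d̄ = (0.33+0.28)/2 = 0.305, v̄ = (0.53+0.49)/2 = 0.51 → q = 0.24×0.305×0.51 = 0.03733 m³/s
Q = Σ q = 1.121 m³/s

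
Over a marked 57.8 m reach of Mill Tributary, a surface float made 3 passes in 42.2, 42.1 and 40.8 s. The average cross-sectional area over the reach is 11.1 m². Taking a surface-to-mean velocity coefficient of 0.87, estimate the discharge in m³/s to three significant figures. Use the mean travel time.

t̄ = (42.2 + 42.1 + 40.8) / 3 = 41.7 s
v_surface = L / t̄ = 57.8 / 41.7 = 1.386 m/s
v_mean = 0.87 × 1.386 = 1.206 m/s
Q = A × v_mean = 11.1 × 1.206 = 13.39 m³/s

13.4 m³/s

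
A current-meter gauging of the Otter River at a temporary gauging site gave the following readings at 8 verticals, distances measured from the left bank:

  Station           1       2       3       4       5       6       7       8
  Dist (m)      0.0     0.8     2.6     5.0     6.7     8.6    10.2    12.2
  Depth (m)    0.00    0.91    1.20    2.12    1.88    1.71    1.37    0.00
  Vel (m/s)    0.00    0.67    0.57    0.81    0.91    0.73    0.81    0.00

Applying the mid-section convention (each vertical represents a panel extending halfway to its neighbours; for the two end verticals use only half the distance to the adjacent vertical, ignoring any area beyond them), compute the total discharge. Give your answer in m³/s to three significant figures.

w_2 = (2.6 − 0.0)/2 = 1.3 m; q_2 = 0.67 × 0.91 × 1.3 = 0.7926 m³/s
w_3 = (5.0 − 0.8)/2 = 2.1 m; q_3 = 0.57 × 1.20 × 2.1 = 1.436 m³/s
w_4 = (6.7 − 2.6)/2 = 2.05 m; q_4 = 0.81 × 2.12 × 2.05 = 3.520 m³/s
w_5 = (8.6 − 5.0)/2 = 1.8 m; q_5 = 0.91 × 1.88 × 1.8 = 3.079 m³/s
w_6 = (10.2 − 6.7)/2 = 1.75 m; q_6 = 0.73 × 1.71 × 1.75 = 2.185 m³/s
w_7 = (12.2 − 8.6)/2 = 1.8 m; q_7 = 0.81 × 1.37 × 1.8 = 1.997 m³/s
Stations 1, 8 contribute zero (depth or velocity is 0).
Q = Σ qᵢ = 13.01 m³/s

13.0 m³/s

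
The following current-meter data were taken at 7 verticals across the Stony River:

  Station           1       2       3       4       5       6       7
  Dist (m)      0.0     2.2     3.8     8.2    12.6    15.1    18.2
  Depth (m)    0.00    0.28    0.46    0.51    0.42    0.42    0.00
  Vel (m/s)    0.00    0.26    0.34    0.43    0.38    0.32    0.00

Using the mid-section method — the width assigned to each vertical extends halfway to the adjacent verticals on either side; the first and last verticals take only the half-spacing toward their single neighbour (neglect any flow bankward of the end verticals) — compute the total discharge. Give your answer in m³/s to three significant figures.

2.50 m³/s

w_2 = (3.8 − 0.0)/2 = 1.9 m; q_2 = 0.26 × 0.28 × 1.9 = 0.1383 m³/s
w_3 = (8.2 − 2.2)/2 = 3 m; q_3 = 0.34 × 0.46 × 3 = 0.4692 m³/s
w_4 = (12.6 − 3.8)/2 = 4.4 m; q_4 = 0.43 × 0.51 × 4.4 = 0.9649 m³/s
w_5 = (15.1 − 8.2)/2 = 3.45 m; q_5 = 0.38 × 0.42 × 3.45 = 0.5506 m³/s
w_6 = (18.2 − 12.6)/2 = 2.8 m; q_6 = 0.32 × 0.42 × 2.8 = 0.3763 m³/s
Stations 1, 7 contribute zero (depth or velocity is 0).
Q = Σ qᵢ = 2.499 m³/s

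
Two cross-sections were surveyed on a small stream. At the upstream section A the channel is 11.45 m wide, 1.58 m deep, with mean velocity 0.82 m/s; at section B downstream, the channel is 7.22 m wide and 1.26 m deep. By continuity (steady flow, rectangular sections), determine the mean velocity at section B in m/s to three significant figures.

1.63 m/s

Q = A₁V₁ = (11.45×1.58) × 0.82 = 14.83 m³/s
A₂ = 7.22 × 1.26 = 9.097 m²
V₂ = Q/A₂ = 14.83/9.097 = 1.631 m/s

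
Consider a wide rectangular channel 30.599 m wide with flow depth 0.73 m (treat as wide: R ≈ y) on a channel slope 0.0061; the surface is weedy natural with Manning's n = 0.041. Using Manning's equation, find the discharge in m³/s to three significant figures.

A = b·y = 30.599 × 0.73 = 22.34 m²
Wide channel: R ≈ y = 0.73 m
Q = (1/n)·A·R^(2/3)·S^(1/2) = (1/0.041) × 22.34 × 0.7300^(2/3) × 0.0061^(1/2) = 34.50 m³/s

34.5 m³/s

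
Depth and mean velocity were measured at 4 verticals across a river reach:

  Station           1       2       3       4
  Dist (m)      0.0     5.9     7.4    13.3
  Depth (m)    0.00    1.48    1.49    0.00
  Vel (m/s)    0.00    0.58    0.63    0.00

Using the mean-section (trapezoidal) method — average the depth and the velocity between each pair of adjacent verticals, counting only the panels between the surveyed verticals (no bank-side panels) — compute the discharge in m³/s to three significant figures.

Panel 1-2: Δb = 5.9 m, d̄ = (0.00+1.48)/2 = 0.74, v̄ = (0.00+0.58)/2 = 0.29 → q = 5.9×0.74×0.29 = 1.266 m³/s
Panel 2-3: Δb = 1.5 m, d̄ = (1.48+1.49)/2 = 1.485, v̄ = (0.58+0.63)/2 = 0.605 → q = 1.5×1.485×0.605 = 1.348 m³/s
Panel 3-4: Δb = 5.9 m, d̄ = (1.49+0.00)/2 = 0.745, v̄ = (0.63+0.00)/2 = 0.315 → q = 5.9×0.745×0.315 = 1.385 m³/s
Q = Σ q = 3.998 m³/s

4.00 m³/s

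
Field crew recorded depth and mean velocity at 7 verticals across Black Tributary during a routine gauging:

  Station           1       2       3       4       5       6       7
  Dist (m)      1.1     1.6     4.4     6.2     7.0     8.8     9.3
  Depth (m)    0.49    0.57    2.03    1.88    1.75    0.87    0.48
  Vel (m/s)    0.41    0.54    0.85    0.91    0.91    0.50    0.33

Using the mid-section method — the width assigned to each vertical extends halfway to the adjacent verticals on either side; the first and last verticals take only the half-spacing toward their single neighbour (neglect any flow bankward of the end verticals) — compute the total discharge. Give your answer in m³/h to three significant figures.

w_1 = (1.6 − 1.1)/2 = 0.25 m; q_1 = 0.41 × 0.49 × 0.25 = 0.05023 m³/s
w_2 = (4.4 − 1.1)/2 = 1.65 m; q_2 = 0.54 × 0.57 × 1.65 = 0.5079 m³/s
w_3 = (6.2 − 1.6)/2 = 2.3 m; q_3 = 0.85 × 2.03 × 2.3 = 3.969 m³/s
w_4 = (7.0 − 4.4)/2 = 1.3 m; q_4 = 0.91 × 1.88 × 1.3 = 2.224 m³/s
w_5 = (8.8 − 6.2)/2 = 1.3 m; q_5 = 0.91 × 1.75 × 1.3 = 2.070 m³/s
w_6 = (9.3 − 7.0)/2 = 1.15 m; q_6 = 0.50 × 0.87 × 1.15 = 0.5003 m³/s
w_7 = (9.3 − 8.8)/2 = 0.25 m; q_7 = 0.33 × 0.48 × 0.25 = 0.03960 m³/s
Q = Σ qᵢ = 9.361 m³/s
= 9.361 × 3600 = 33700 m³/h

33700 m³/h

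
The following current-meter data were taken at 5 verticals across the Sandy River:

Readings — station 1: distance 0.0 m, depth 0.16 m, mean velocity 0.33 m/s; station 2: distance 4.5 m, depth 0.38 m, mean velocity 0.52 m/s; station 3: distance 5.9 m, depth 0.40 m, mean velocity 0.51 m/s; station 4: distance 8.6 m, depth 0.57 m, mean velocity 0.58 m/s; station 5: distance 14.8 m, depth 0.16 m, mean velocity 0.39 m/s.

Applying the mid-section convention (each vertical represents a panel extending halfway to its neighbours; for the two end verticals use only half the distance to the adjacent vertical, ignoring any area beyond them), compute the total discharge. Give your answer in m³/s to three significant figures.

w_1 = (4.5 − 0.0)/2 = 2.25 m; q_1 = 0.33 × 0.16 × 2.25 = 0.1188 m³/s
w_2 = (5.9 − 0.0)/2 = 2.95 m; q_2 = 0.52 × 0.38 × 2.95 = 0.5829 m³/s
w_3 = (8.6 − 4.5)/2 = 2.05 m; q_3 = 0.51 × 0.40 × 2.05 = 0.4182 m³/s
w_4 = (14.8 − 5.9)/2 = 4.45 m; q_4 = 0.58 × 0.57 × 4.45 = 1.471 m³/s
w_5 = (14.8 − 8.6)/2 = 3.1 m; q_5 = 0.39 × 0.16 × 3.1 = 0.1934 m³/s
Q = Σ qᵢ = 2.785 m³/s

2.78 m³/s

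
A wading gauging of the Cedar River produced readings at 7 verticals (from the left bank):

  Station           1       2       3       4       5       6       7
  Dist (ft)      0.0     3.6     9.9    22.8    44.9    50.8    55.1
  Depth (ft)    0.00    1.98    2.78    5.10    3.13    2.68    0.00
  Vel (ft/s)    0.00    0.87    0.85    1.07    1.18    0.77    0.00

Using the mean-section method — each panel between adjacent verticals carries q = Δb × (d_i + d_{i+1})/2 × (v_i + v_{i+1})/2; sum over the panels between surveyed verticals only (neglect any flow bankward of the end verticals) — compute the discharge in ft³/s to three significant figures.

184 ft³/s

Panel 1-2: Δb = 3.6 ft, d̄ = (0.00+1.98)/2 = 0.99, v̄ = (0.00+0.87)/2 = 0.435 → q = 3.6×0.99×0.435 = 1.550 ft³/s
Panel 2-3: Δb = 6.3 ft, d̄ = (1.98+2.78)/2 = 2.38, v̄ = (0.87+0.85)/2 = 0.86 → q = 6.3×2.38×0.86 = 12.89 ft³/s
Panel 3-4: Δb = 12.9 ft, d̄ = (2.78+5.10)/2 = 3.94, v̄ = (0.85+1.07)/2 = 0.96 → q = 12.9×3.94×0.96 = 48.79 ft³/s
Panel 4-5: Δb = 22.1 ft, d̄ = (5.10+3.13)/2 = 4.115, v̄ = (1.07+1.18)/2 = 1.125 → q = 22.1×4.115×1.125 = 102.3 ft³/s
Panel 5-6: Δb = 5.9 ft, d̄ = (3.13+2.68)/2 = 2.905, v̄ = (1.18+0.77)/2 = 0.975 → q = 5.9×2.905×0.975 = 16.71 ft³/s
Panel 6-7: Δb = 4.3 ft, d̄ = (2.68+0.00)/2 = 1.34, v̄ = (0.77+0.00)/2 = 0.385 → q = 4.3×1.34×0.385 = 2.218 ft³/s
Q = Σ q = 184.5 ft³/s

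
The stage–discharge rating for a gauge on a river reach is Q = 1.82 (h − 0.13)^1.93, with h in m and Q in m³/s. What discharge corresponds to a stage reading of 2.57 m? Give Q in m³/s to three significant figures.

10.2 m³/s

Q = 1.82 × (2.57 − 0.13)^1.93 = 1.82 × 2.44^1.93 = 10.18 m³/s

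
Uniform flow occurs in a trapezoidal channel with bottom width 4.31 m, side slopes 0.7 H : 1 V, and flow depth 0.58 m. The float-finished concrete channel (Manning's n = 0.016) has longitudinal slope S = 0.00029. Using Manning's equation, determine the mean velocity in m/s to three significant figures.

0.650 m/s

A = (b + z·y)·y = (4.31 + 0.7×0.58)×0.58 = 2.735 m²
P = b + 2y√(1+z²) = 4.31 + 2×0.58×√(1+0.7²) = 5.726 m
R = A/P = 2.735/5.726 = 0.4777 m
Q = (1/n)·A·R^(2/3)·S^(1/2) = (1/0.016) × 2.735 × 0.4777^(2/3) × 0.00029^(1/2) = 1.779 m³/s
V = Q/A = 1.779/2.735 = 0.6504 m/s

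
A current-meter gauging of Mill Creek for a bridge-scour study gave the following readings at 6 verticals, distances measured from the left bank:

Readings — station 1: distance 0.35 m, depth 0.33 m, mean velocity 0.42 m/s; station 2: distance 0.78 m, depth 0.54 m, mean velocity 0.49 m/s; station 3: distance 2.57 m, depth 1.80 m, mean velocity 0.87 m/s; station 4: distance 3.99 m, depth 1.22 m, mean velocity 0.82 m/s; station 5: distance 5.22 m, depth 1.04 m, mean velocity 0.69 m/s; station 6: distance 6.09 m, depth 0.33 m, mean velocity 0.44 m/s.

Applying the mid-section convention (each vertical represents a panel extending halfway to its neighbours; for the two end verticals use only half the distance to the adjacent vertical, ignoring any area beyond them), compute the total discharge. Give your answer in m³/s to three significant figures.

4.98 m³/s

w_1 = (0.78 − 0.35)/2 = 0.215 m; q_1 = 0.42 × 0.33 × 0.215 = 0.02980 m³/s
w_2 = (2.57 − 0.35)/2 = 1.11 m; q_2 = 0.49 × 0.54 × 1.11 = 0.2937 m³/s
w_3 = (3.99 − 0.78)/2 = 1.605 m; q_3 = 0.87 × 1.80 × 1.605 = 2.513 m³/s
w_4 = (5.22 − 2.57)/2 = 1.325 m; q_4 = 0.82 × 1.22 × 1.325 = 1.326 m³/s
w_5 = (6.09 − 3.99)/2 = 1.05 m; q_5 = 0.69 × 1.04 × 1.05 = 0.7535 m³/s
w_6 = (6.09 − 5.22)/2 = 0.435 m; q_6 = 0.44 × 0.33 × 0.435 = 0.06316 m³/s
Q = Σ qᵢ = 4.979 m³/s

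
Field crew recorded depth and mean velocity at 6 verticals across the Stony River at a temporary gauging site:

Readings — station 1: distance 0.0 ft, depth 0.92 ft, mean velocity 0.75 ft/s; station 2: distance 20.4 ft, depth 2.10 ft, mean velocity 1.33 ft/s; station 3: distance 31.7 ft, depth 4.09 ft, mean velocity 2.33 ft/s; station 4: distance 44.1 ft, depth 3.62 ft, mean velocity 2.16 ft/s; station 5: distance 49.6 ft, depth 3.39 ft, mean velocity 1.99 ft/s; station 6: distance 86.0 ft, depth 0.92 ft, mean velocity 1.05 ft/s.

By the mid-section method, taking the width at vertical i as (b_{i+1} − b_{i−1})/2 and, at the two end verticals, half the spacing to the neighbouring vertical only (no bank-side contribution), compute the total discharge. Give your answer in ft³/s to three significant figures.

w_1 = (20.4 − 0.0)/2 = 10.2 ft; q_1 = 0.75 × 0.92 × 10.2 = 7.038 ft³/s
w_2 = (31.7 − 0.0)/2 = 15.85 ft; q_2 = 1.33 × 2.10 × 15.85 = 44.27 ft³/s
w_3 = (44.1 − 20.4)/2 = 11.85 ft; q_3 = 2.33 × 4.09 × 11.85 = 112.9 ft³/s
w_4 = (49.6 − 31.7)/2 = 8.95 ft; q_4 = 2.16 × 3.62 × 8.95 = 69.98 ft³/s
w_5 = (86.0 − 44.1)/2 = 20.95 ft; q_5 = 1.99 × 3.39 × 20.95 = 141.3 ft³/s
w_6 = (86.0 − 49.6)/2 = 18.2 ft; q_6 = 1.05 × 0.92 × 18.2 = 17.58 ft³/s
Q = Σ qᵢ = 393.1 ft³/s

393 ft³/s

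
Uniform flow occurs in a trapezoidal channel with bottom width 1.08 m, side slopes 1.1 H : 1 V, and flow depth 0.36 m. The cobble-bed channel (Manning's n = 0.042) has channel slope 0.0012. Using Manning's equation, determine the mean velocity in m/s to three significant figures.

A = (b + z·y)·y = (1.08 + 1.1×0.36)×0.36 = 0.5314 m²
P = b + 2y√(1+z²) = 1.08 + 2×0.36×√(1+1.1²) = 2.150 m
R = A/P = 0.5314/2.150 = 0.2471 m
Q = (1/n)·A·R^(2/3)·S^(1/2) = (1/0.042) × 0.5314 × 0.2471^(2/3) × 0.0012^(1/2) = 0.1726 m³/s
V = Q/A = 0.1726/0.5314 = 0.3248 m/s

0.325 m/s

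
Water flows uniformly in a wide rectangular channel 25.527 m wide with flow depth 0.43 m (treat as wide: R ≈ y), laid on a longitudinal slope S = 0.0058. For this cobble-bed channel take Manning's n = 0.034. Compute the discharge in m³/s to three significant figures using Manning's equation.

14.0 m³/s

A = b·y = 25.527 × 0.43 = 10.98 m²
Wide channel: R ≈ y = 0.43 m
Q = (1/n)·A·R^(2/3)·S^(1/2) = (1/0.034) × 10.98 × 0.4300^(2/3) × 0.0058^(1/2) = 14.01 m³/s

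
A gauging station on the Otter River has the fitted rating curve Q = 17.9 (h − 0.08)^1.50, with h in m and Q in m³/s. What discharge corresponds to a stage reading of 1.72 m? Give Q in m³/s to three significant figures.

Q = 17.9 × (1.72 − 0.08)^1.50 = 17.9 × 1.64^1.50 = 37.59 m³/s

37.6 m³/s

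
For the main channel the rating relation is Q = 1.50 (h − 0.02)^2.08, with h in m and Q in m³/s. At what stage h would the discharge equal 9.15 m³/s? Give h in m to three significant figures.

2.41 m

h − h₀ = (Q/C)^(1/b) = (9.15/1.50)^(1/2.08) = 2.385 m
h = 0.02 + 2.385 = 2.405 m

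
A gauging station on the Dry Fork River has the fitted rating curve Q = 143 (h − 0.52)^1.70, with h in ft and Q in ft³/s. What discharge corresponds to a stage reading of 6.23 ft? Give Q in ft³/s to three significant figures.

Q = 143 × (6.23 − 0.52)^1.70 = 143 × 5.71^1.70 = 2765 ft³/s

2760 ft³/s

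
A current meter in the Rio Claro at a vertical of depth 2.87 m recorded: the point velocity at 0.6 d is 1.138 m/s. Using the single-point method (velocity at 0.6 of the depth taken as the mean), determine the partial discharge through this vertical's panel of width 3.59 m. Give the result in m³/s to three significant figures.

11.7 m³/s

v̄ = v₀.₆ = 1.138 m/s
q = v̄ × d × w = 1.138 × 2.87 × 3.59 = 11.73 m³/s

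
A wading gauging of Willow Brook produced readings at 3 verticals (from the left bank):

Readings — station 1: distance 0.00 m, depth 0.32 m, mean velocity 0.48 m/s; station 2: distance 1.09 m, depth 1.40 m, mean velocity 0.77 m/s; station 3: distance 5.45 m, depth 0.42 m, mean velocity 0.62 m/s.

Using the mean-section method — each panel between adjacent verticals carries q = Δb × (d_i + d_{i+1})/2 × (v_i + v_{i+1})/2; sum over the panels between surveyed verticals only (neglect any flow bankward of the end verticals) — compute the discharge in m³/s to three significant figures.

3.34 m³/s

Panel 1-2: Δb = 1.09 m, d̄ = (0.32+1.40)/2 = 0.86, v̄ = (0.48+0.77)/2 = 0.625 → q = 1.09×0.86×0.625 = 0.5859 m³/s
Panel 2-3: Δb = 4.36 m, d̄ = (1.40+0.42)/2 = 0.91, v̄ = (0.77+0.62)/2 = 0.695 → q = 4.36×0.91×0.695 = 2.757 m³/s
Q = Σ q = 3.343 m³/s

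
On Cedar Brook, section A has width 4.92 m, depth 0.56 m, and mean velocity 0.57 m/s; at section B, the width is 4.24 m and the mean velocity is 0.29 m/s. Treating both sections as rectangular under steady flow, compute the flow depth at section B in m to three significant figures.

Q = A₁V₁ = (4.92×0.56) × 0.57 = 1.570 m³/s
d₂ = Q/(b₂ V₂) = 1.570/(4.24×0.29) = 1.277 m

1.28 m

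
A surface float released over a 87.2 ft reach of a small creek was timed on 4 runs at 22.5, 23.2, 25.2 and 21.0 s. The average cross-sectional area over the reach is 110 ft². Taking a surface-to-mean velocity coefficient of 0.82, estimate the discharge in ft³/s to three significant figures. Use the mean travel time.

t̄ = (22.5 + 23.2 + 25.2 + 21.0) / 4 = 22.975 s
v_surface = L / t̄ = 87.2 / 22.975 = 3.795 ft/s
v_mean = 0.82 × 3.795 = 3.112 ft/s
Q = A × v_mean = 110 × 3.112 = 342.3 ft³/s

342 ft³/s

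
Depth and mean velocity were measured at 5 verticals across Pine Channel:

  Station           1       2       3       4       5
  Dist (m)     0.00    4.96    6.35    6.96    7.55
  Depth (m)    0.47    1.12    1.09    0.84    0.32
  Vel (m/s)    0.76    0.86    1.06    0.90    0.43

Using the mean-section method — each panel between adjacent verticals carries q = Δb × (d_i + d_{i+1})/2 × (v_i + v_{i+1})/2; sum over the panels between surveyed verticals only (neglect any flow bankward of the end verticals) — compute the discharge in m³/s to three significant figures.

Panel 1-2: Δb = 4.96 m, d̄ = (0.47+1.12)/2 = 0.795, v̄ = (0.76+0.86)/2 = 0.81 → q = 4.96×0.795×0.81 = 3.194 m³/s
Panel 2-3: Δb = 1.39 m, d̄ = (1.12+1.09)/2 = 1.105, v̄ = (0.86+1.06)/2 = 0.96 → q = 1.39×1.105×0.96 = 1.475 m³/s
Panel 3-4: Δb = 0.61 m, d̄ = (1.09+0.84)/2 = 0.965, v̄ = (1.06+0.90)/2 = 0.98 → q = 0.61×0.965×0.98 = 0.5769 m³/s
Panel 4-5: Δb = 0.59 m, d̄ = (0.84+0.32)/2 = 0.58, v̄ = (0.90+0.43)/2 = 0.665 → q = 0.59×0.58×0.665 = 0.2276 m³/s
Q = Σ q = 5.473 m³/s

5.47 m³/s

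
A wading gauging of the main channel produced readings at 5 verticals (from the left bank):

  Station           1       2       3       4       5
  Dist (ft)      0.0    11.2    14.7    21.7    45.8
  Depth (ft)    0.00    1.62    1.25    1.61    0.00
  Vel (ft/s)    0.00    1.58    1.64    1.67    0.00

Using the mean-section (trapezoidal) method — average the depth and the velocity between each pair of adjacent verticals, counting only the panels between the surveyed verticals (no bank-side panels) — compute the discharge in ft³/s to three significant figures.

Panel 1-2: Δb = 11.2 ft, d̄ = (0.00+1.62)/2 = 0.81, v̄ = (0.00+1.58)/2 = 0.79 → q = 11.2×0.81×0.79 = 7.167 ft³/s
Panel 2-3: Δb = 3.5 ft, d̄ = (1.62+1.25)/2 = 1.435, v̄ = (1.58+1.64)/2 = 1.61 → q = 3.5×1.435×1.61 = 8.086 ft³/s
Panel 3-4: Δb = 7 ft, d̄ = (1.25+1.61)/2 = 1.43, v̄ = (1.64+1.67)/2 = 1.655 → q = 7×1.43×1.655 = 16.57 ft³/s
Panel 4-5: Δb = 24.1 ft, d̄ = (1.61+0.00)/2 = 0.805, v̄ = (1.67+0.00)/2 = 0.835 → q = 24.1×0.805×0.835 = 16.20 ft³/s
Q = Σ q = 48.02 ft³/s

48.0 ft³/s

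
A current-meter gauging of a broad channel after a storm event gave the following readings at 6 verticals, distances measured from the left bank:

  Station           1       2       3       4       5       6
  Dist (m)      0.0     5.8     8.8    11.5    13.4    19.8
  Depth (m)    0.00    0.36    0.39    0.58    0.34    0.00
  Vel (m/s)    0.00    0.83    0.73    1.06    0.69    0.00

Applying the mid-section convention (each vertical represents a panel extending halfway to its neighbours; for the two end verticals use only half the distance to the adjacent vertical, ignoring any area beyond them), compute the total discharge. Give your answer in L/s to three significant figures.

4510 L/s

w_2 = (8.8 − 0.0)/2 = 4.4 m; q_2 = 0.83 × 0.36 × 4.4 = 1.315 m³/s
w_3 = (11.5 − 5.8)/2 = 2.85 m; q_3 = 0.73 × 0.39 × 2.85 = 0.8114 m³/s
w_4 = (13.4 − 8.8)/2 = 2.3 m; q_4 = 1.06 × 0.58 × 2.3 = 1.414 m³/s
w_5 = (19.8 − 11.5)/2 = 4.15 m; q_5 = 0.69 × 0.34 × 4.15 = 0.9736 m³/s
Stations 1, 6 contribute zero (depth or velocity is 0).
Q = Σ qᵢ = 4.514 m³/s
= 4.514 × 1000 = 4514 L/s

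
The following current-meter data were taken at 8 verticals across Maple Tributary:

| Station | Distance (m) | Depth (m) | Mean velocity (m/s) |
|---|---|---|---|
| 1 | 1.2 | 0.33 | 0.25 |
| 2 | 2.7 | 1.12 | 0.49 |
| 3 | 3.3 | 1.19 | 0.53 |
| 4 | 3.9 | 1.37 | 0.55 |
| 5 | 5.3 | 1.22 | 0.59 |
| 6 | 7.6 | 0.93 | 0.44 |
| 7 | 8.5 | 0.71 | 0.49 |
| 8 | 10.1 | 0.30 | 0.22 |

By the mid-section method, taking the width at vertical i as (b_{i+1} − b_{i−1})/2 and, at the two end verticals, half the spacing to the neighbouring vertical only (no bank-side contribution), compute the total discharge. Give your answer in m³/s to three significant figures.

w_1 = (2.7 − 1.2)/2 = 0.75 m; q_1 = 0.25 × 0.33 × 0.75 = 0.06188 m³/s
w_2 = (3.3 − 1.2)/2 = 1.05 m; q_2 = 0.49 × 1.12 × 1.05 = 0.5762 m³/s
w_3 = (3.9 − 2.7)/2 = 0.6 m; q_3 = 0.53 × 1.19 × 0.6 = 0.3784 m³/s
w_4 = (5.3 − 3.3)/2 = 1 m; q_4 = 0.55 × 1.37 × 1 = 0.7535 m³/s
w_5 = (7.6 − 3.9)/2 = 1.85 m; q_5 = 0.59 × 1.22 × 1.85 = 1.332 m³/s
w_6 = (8.5 − 5.3)/2 = 1.6 m; q_6 = 0.44 × 0.93 × 1.6 = 0.6547 m³/s
w_7 = (10.1 − 7.6)/2 = 1.25 m; q_7 = 0.49 × 0.71 × 1.25 = 0.4349 m³/s
w_8 = (10.1 − 8.5)/2 = 0.8 m; q_8 = 0.22 × 0.30 × 0.8 = 0.05280 m³/s
Q = Σ qᵢ = 4.244 m³/s

4.24 m³/s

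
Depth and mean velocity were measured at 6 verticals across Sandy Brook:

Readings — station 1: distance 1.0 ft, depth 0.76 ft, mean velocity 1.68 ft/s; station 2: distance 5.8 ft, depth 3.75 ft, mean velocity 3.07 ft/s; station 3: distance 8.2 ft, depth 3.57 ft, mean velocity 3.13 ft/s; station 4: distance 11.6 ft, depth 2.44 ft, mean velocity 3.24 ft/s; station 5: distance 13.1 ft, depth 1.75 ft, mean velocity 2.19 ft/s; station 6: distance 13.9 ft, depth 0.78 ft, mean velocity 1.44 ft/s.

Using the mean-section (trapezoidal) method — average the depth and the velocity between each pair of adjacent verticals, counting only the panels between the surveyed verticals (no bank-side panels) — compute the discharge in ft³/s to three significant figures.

95.8 ft³/s

Panel 1-2: Δb = 4.8 ft, d̄ = (0.76+3.75)/2 = 2.255, v̄ = (1.68+3.07)/2 = 2.375 → q = 4.8×2.255×2.375 = 25.71 ft³/s
Panel 2-3: Δb = 2.4 ft, d̄ = (3.75+3.57)/2 = 3.66, v̄ = (3.07+3.13)/2 = 3.1 → q = 2.4×3.66×3.1 = 27.23 ft³/s
Panel 3-4: Δb = 3.4 ft, d̄ = (3.57+2.44)/2 = 3.005, v̄ = (3.13+3.24)/2 = 3.185 → q = 3.4×3.005×3.185 = 32.54 ft³/s
Panel 4-5: Δb = 1.5 ft, d̄ = (2.44+1.75)/2 = 2.095, v̄ = (3.24+2.19)/2 = 2.715 → q = 1.5×2.095×2.715 = 8.532 ft³/s
Panel 5-6: Δb = 0.8 ft, d̄ = (1.75+0.78)/2 = 1.265, v̄ = (2.19+1.44)/2 = 1.815 → q = 0.8×1.265×1.815 = 1.837 ft³/s
Q = Σ q = 95.85 ft³/s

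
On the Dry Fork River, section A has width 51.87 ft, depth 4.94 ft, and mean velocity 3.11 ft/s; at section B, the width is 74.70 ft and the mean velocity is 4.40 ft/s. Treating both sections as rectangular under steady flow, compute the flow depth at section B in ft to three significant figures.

2.42 ft

Q = A₁V₁ = (51.87×4.94) × 3.11 = 796.9 ft³/s
d₂ = Q/(b₂ V₂) = 796.9/(74.70×4.40) = 2.425 ft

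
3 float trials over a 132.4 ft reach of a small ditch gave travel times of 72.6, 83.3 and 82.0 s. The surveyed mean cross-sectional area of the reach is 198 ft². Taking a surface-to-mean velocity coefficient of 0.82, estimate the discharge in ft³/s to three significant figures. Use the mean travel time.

t̄ = (72.6 + 83.3 + 82.0) / 3 = 79.3 s
v_surface = L / t̄ = 132.4 / 79.3 = 1.670 ft/s
v_mean = 0.82 × 1.670 = 1.369 ft/s
Q = A × v_mean = 198 × 1.369 = 271.1 ft³/s

271 ft³/s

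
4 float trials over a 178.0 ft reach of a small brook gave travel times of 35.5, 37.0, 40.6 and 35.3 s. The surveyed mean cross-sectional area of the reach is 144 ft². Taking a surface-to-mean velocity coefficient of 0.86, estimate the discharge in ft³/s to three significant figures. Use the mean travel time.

594 ft³/s

t̄ = (35.5 + 37.0 + 40.6 + 35.3) / 4 = 37.1 s
v_surface = L / t̄ = 178.0 / 37.1 = 4.798 ft/s
v_mean = 0.86 × 4.798 = 4.126 ft/s
Q = A × v_mean = 144 × 4.126 = 594.2 ft³/s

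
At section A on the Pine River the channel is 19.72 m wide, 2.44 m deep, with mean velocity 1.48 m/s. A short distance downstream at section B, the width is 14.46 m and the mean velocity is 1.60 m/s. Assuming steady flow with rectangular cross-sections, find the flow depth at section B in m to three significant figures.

3.08 m

Q = A₁V₁ = (19.72×2.44) × 1.48 = 71.21 m³/s
d₂ = Q/(b₂ V₂) = 71.21/(14.46×1.60) = 3.078 m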